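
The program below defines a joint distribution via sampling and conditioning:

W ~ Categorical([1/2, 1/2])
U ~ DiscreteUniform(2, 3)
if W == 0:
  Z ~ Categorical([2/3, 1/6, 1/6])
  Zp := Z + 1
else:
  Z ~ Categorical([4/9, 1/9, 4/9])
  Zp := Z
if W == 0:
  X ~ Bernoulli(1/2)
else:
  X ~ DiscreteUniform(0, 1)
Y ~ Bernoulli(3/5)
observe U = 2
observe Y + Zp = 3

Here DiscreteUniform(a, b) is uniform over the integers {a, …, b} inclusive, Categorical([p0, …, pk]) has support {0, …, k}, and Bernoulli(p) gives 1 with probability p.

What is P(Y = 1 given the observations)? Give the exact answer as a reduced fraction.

P(Y = 1 | obs) = 11/13

Enumerate traces; 6 have nonzero weight after conditioning:
  (W=0, U=2, Z=1, X=0, Y=1) weight 1/80
  (W=0, U=2, Z=1, X=1, Y=1) weight 1/80
  (W=0, U=2, Z=2, X=0, Y=0) weight 1/120
  (W=0, U=2, Z=2, X=1, Y=0) weight 1/120
  (W=1, U=2, Z=2, X=0, Y=1) weight 1/30
  (W=1, U=2, Z=2, X=1, Y=1) weight 1/30
Group by Y:
  weight(Y=0) = 1/60
  weight(Y=1) = 11/120
Total weight = 1/60 + 11/120 = 13/120
P(Y=0 | obs) = 1/60 / 13/120 = 2/13
P(Y=1 | obs) = 11/120 / 13/120 = 11/13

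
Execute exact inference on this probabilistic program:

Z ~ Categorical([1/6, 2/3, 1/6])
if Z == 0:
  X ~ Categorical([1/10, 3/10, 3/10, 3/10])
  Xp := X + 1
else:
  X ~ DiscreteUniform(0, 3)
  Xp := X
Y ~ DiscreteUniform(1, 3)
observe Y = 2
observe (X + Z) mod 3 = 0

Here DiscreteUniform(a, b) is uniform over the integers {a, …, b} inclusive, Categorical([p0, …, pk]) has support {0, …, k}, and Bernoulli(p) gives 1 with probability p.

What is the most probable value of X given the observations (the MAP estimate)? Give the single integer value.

argmax_v P(X = v | obs) = 2

Enumerate traces; 4 have nonzero weight after conditioning:
  (Z=0, X=0, Y=2) weight 1/180
  (Z=0, X=3, Y=2) weight 1/60
  (Z=1, X=2, Y=2) weight 1/18
  (Z=2, X=1, Y=2) weight 1/72
Group by X:
  weight(X=0) = 1/180
  weight(X=1) = 1/72
  weight(X=2) = 1/18
  weight(X=3) = 1/60
Total weight = 1/180 + 1/72 + 1/18 + 1/60 = 11/120
P(X=0 | obs) = 1/180 / 11/120 = 2/33
P(X=1 | obs) = 1/72 / 11/120 = 5/33
P(X=2 | obs) = 1/18 / 11/120 = 20/33
P(X=3 | obs) = 1/60 / 11/120 = 2/11
argmax = 2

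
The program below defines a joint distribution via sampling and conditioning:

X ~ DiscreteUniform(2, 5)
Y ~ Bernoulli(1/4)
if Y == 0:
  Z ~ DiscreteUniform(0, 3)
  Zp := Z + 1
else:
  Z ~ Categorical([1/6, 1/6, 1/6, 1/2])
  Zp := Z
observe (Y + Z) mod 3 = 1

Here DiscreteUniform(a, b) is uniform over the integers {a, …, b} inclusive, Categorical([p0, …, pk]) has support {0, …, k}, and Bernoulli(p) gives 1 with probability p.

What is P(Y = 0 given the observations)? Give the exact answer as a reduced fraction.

Enumerate traces; 12 have nonzero weight after conditioning:
  (X=2, Y=0, Z=1) weight 3/64
  (X=2, Y=1, Z=0) weight 1/96
  (X=2, Y=1, Z=3) weight 1/32
  (X=3, Y=0, Z=1) weight 3/64
  (X=3, Y=1, Z=0) weight 1/96
  (X=3, Y=1, Z=3) weight 1/32
  (X=4, Y=0, Z=1) weight 3/64
  (X=4, Y=1, Z=0) weight 1/96
  … 4 more
Group by Y:
  weight(Y=0) = 3/16
  weight(Y=1) = 1/6
Total weight = 3/16 + 1/6 = 17/48
P(Y=0 | obs) = 3/16 / 17/48 = 9/17
P(Y=1 | obs) = 1/6 / 17/48 = 8/17

P(Y = 0 | obs) = 9/17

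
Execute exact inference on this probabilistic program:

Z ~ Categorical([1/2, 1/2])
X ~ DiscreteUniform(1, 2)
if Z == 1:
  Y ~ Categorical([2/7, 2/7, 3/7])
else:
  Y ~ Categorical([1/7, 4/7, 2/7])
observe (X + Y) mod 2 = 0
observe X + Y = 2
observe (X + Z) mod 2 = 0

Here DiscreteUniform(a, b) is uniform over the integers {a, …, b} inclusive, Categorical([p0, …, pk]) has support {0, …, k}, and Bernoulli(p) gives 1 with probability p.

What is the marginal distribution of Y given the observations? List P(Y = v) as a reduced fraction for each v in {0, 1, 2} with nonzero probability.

P(Y=0) = 1/3, P(Y=1) = 2/3

Enumerate traces; 2 have nonzero weight after conditioning:
  (Z=0, X=2, Y=0) weight 1/28
  (Z=1, X=1, Y=1) weight 1/14
Group by Y:
  weight(Y=0) = 1/28
  weight(Y=1) = 1/14
Total weight = 1/28 + 1/14 = 3/28
P(Y=0 | obs) = 1/28 / 3/28 = 1/3
P(Y=1 | obs) = 1/14 / 3/28 = 2/3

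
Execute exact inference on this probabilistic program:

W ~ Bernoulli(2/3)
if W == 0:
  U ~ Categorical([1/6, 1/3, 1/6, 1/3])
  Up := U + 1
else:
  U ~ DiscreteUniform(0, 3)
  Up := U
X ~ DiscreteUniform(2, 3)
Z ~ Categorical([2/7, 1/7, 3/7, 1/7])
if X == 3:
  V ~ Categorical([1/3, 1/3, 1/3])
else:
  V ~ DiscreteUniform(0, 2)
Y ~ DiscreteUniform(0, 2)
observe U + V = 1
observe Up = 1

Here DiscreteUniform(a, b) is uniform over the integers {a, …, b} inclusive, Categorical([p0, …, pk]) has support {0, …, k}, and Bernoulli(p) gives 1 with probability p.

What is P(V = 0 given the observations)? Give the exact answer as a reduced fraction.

Enumerate traces; 48 have nonzero weight after conditioning:
  (W=0, U=0, X=2, Z=0, V=1, Y=0) weight 1/1134
  (W=0, U=0, X=2, Z=0, V=1, Y=1) weight 1/1134
  (W=0, U=0, X=2, Z=0, V=1, Y=2) weight 1/1134
  (W=0, U=0, X=2, Z=1, V=1, Y=0) weight 1/2268
  (W=0, U=0, X=2, Z=1, V=1, Y=1) weight 1/2268
  (W=0, U=0, X=2, Z=1, V=1, Y=2) weight 1/2268
  (W=0, U=0, X=2, Z=2, V=1, Y=0) weight 1/756
  (W=0, U=0, X=2, Z=2, V=1, Y=1) weight 1/756
  (W=1, U=1, X=2, Z=0, V=0, Y=0) weight 1/378
  … 39 more
Group by V:
  weight(V=0) = 1/18
  weight(V=1) = 1/54
Total weight = 1/18 + 1/54 = 2/27
P(V=0 | obs) = 1/18 / 2/27 = 3/4
P(V=1 | obs) = 1/54 / 2/27 = 1/4

P(V = 0 | obs) = 3/4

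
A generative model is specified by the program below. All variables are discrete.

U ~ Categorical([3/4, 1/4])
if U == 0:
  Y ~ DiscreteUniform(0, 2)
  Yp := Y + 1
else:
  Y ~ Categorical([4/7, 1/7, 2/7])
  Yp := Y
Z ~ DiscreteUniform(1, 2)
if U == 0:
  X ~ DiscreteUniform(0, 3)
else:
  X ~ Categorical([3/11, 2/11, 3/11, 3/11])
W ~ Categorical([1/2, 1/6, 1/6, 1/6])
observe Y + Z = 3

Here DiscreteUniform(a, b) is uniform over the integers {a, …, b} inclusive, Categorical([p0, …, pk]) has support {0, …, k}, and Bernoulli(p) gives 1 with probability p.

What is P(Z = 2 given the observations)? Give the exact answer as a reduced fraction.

Enumerate traces; 64 have nonzero weight after conditioning:
  (U=0, Y=1, Z=2, X=0, W=0) weight 1/64
  (U=0, Y=1, Z=2, X=0, W=1) weight 1/192
  (U=0, Y=1, Z=2, X=0, W=2) weight 1/192
  (U=0, Y=1, Z=2, X=0, W=3) weight 1/192
  (U=0, Y=1, Z=2, X=1, W=0) weight 1/64
  (U=0, Y=1, Z=2, X=1, W=1) weight 1/192
  (U=0, Y=1, Z=2, X=1, W=2) weight 1/192
  (U=0, Y=1, Z=2, X=1, W=3) weight 1/192
  (U=0, Y=2, Z=1, X=0, W=0) weight 1/64
  … 55 more
Group by Z:
  weight(Z=1) = 9/56
  weight(Z=2) = 1/7
Total weight = 9/56 + 1/7 = 17/56
P(Z=1 | obs) = 9/56 / 17/56 = 9/17
P(Z=2 | obs) = 1/7 / 17/56 = 8/17

P(Z = 2 | obs) = 8/17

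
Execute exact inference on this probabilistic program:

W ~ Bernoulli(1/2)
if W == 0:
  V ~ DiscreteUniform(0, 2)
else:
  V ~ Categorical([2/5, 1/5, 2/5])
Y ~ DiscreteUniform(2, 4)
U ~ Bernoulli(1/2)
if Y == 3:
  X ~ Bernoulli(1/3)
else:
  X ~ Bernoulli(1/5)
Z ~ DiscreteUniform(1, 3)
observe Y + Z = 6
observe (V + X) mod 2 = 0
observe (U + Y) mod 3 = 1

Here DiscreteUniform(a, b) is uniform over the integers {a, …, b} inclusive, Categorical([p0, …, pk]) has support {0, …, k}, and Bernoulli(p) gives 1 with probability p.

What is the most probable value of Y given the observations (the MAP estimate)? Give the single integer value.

argmax_v P(Y = v | obs) = 4

Enumerate traces; 12 have nonzero weight after conditioning:
  (W=0, V=0, Y=3, U=1, X=0, Z=3) weight 1/162
  (W=0, V=0, Y=4, U=0, X=0, Z=2) weight 1/135
  (W=0, V=1, Y=3, U=1, X=1, Z=3) weight 1/324
  (W=0, V=1, Y=4, U=0, X=1, Z=2) weight 1/540
  (W=0, V=2, Y=3, U=1, X=0, Z=3) weight 1/162
  (W=0, V=2, Y=4, U=0, X=0, Z=2) weight 1/135
  (W=1, V=0, Y=3, U=1, X=0, Z=3) weight 1/135
  (W=1, V=0, Y=4, U=0, X=0, Z=2) weight 2/225
  … 4 more
Group by Y:
  weight(Y=3) = 13/405
  weight(Y=4) = 8/225
Total weight = 13/405 + 8/225 = 137/2025
P(Y=3 | obs) = 13/405 / 137/2025 = 65/137
P(Y=4 | obs) = 8/225 / 137/2025 = 72/137
argmax = 4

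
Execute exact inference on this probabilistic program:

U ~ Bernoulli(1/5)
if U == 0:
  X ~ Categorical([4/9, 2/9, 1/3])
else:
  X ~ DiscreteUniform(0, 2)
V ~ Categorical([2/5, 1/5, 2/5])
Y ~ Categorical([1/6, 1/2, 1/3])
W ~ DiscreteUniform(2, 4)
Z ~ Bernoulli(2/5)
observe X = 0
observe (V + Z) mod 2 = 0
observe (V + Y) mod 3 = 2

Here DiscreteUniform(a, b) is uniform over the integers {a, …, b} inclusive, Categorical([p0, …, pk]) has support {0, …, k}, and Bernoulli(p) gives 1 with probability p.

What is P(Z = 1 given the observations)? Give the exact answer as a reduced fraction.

Enumerate traces; 18 have nonzero weight after conditioning:
  (U=0, X=0, V=0, Y=2, W=2, Z=0) weight 32/3375
  (U=0, X=0, V=0, Y=2, W=3, Z=0) weight 32/3375
  (U=0, X=0, V=0, Y=2, W=4, Z=0) weight 32/3375
  (U=0, X=0, V=1, Y=1, W=2, Z=1) weight 16/3375
  (U=0, X=0, V=1, Y=1, W=3, Z=1) weight 16/3375
  (U=0, X=0, V=1, Y=1, W=4, Z=1) weight 16/3375
  (U=0, X=0, V=2, Y=0, W=2, Z=0) weight 16/3375
  (U=0, X=0, V=2, Y=0, W=3, Z=0) weight 16/3375
  … 10 more
Group by Z:
  weight(Z=0) = 19/375
  weight(Z=1) = 19/1125
Total weight = 19/375 + 19/1125 = 76/1125
P(Z=0 | obs) = 19/375 / 76/1125 = 3/4
P(Z=1 | obs) = 19/1125 / 76/1125 = 1/4

P(Z = 1 | obs) = 1/4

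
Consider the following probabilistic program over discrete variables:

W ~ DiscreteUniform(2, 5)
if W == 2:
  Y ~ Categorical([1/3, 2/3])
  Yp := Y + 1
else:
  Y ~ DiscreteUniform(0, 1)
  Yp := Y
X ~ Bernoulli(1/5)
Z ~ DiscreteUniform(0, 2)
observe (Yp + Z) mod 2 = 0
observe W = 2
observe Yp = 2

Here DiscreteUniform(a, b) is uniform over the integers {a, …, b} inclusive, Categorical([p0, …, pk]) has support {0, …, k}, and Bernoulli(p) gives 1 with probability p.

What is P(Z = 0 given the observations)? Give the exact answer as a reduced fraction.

P(Z = 0 | obs) = 1/2

Enumerate traces; 4 have nonzero weight after conditioning:
  (W=2, Y=1, X=0, Z=0) weight 2/45
  (W=2, Y=1, X=0, Z=2) weight 2/45
  (W=2, Y=1, X=1, Z=0) weight 1/90
  (W=2, Y=1, X=1, Z=2) weight 1/90
Group by Z:
  weight(Z=0) = 1/18
  weight(Z=2) = 1/18
Total weight = 1/18 + 1/18 = 1/9
P(Z=0 | obs) = 1/18 / 1/9 = 1/2
P(Z=2 | obs) = 1/18 / 1/9 = 1/2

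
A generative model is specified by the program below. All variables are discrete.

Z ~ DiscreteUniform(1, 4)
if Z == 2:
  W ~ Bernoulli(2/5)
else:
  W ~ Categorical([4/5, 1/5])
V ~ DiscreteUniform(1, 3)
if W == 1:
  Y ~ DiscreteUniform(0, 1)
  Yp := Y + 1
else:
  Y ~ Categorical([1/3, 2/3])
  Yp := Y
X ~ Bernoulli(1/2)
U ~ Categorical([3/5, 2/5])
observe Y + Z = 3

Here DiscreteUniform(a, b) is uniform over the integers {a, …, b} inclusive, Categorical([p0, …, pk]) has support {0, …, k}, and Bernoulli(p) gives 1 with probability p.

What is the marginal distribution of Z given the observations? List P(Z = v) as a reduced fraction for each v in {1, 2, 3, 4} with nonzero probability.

P(Z=2) = 18/29, P(Z=3) = 11/29

Enumerate traces; 48 have nonzero weight after conditioning:
  (Z=2, W=0, V=1, Y=1, X=0, U=0) weight 1/100
  (Z=2, W=0, V=1, Y=1, X=0, U=1) weight 1/150
  (Z=2, W=0, V=1, Y=1, X=1, U=0) weight 1/100
  (Z=2, W=0, V=1, Y=1, X=1, U=1) weight 1/150
  (Z=2, W=0, V=2, Y=1, X=0, U=0) weight 1/100
  (Z=2, W=0, V=2, Y=1, X=0, U=1) weight 1/150
  (Z=2, W=0, V=2, Y=1, X=1, U=0) weight 1/100
  (Z=2, W=0, V=2, Y=1, X=1, U=1) weight 1/150
  (Z=3, W=0, V=1, Y=0, X=0, U=0) weight 1/150
  … 39 more
Group by Z:
  weight(Z=2) = 3/20
  weight(Z=3) = 11/120
Total weight = 3/20 + 11/120 = 29/120
P(Z=2 | obs) = 3/20 / 29/120 = 18/29
P(Z=3 | obs) = 11/120 / 29/120 = 11/29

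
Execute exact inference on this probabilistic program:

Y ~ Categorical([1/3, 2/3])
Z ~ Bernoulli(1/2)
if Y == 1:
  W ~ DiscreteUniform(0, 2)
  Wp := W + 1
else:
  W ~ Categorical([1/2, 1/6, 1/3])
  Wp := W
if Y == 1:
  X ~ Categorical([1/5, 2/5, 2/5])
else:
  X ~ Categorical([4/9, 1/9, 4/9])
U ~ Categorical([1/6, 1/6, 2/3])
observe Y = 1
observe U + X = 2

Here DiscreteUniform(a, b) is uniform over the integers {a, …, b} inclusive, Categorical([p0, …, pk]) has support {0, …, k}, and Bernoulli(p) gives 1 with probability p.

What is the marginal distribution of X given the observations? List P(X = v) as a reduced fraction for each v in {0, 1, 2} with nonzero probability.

Enumerate traces; 18 have nonzero weight after conditioning:
  (Y=1, Z=0, W=0, X=0, U=2) weight 2/135
  (Y=1, Z=0, W=0, X=1, U=1) weight 1/135
  (Y=1, Z=0, W=0, X=2, U=0) weight 1/135
  (Y=1, Z=0, W=1, X=0, U=2) weight 2/135
  (Y=1, Z=0, W=1, X=1, U=1) weight 1/135
  (Y=1, Z=0, W=1, X=2, U=0) weight 1/135
  (Y=1, Z=0, W=2, X=0, U=2) weight 2/135
  (Y=1, Z=0, W=2, X=1, U=1) weight 1/135
  … 10 more
Group by X:
  weight(X=0) = 4/45
  weight(X=1) = 2/45
  weight(X=2) = 2/45
Total weight = 4/45 + 2/45 + 2/45 = 8/45
P(X=0 | obs) = 4/45 / 8/45 = 1/2
P(X=1 | obs) = 2/45 / 8/45 = 1/4
P(X=2 | obs) = 2/45 / 8/45 = 1/4

P(X=0) = 1/2, P(X=1) = 1/4, P(X=2) = 1/4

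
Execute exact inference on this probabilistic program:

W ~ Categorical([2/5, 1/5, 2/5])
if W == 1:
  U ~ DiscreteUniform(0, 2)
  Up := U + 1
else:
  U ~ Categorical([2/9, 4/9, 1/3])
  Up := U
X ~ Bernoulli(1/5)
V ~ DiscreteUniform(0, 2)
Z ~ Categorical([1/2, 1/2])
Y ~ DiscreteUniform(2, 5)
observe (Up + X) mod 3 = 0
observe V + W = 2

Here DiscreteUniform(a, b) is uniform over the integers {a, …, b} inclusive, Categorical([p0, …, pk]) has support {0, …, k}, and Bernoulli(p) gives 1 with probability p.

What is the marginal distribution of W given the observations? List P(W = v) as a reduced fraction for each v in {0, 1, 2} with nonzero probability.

P(W=0) = 22/59, P(W=1) = 15/59, P(W=2) = 22/59

Enumerate traces; 48 have nonzero weight after conditioning:
  (W=0, U=0, X=0, V=2, Z=0, Y=2) weight 2/675
  (W=0, U=0, X=0, V=2, Z=0, Y=3) weight 2/675
  (W=0, U=0, X=0, V=2, Z=0, Y=4) weight 2/675
  (W=0, U=0, X=0, V=2, Z=0, Y=5) weight 2/675
  (W=0, U=0, X=0, V=2, Z=1, Y=2) weight 2/675
  (W=0, U=0, X=0, V=2, Z=1, Y=3) weight 2/675
  (W=0, U=0, X=0, V=2, Z=1, Y=4) weight 2/675
  (W=0, U=0, X=0, V=2, Z=1, Y=5) weight 2/675
  (W=1, U=1, X=1, V=1, Z=0, Y=2) weight 1/1800
  (W=2, U=0, X=0, V=0, Z=0, Y=2) weight 2/675
  … 38 more
Group by W:
  weight(W=0) = 22/675
  weight(W=1) = 1/45
  weight(W=2) = 22/675
Total weight = 22/675 + 1/45 + 22/675 = 59/675
P(W=0 | obs) = 22/675 / 59/675 = 22/59
P(W=1 | obs) = 1/45 / 59/675 = 15/59
P(W=2 | obs) = 22/675 / 59/675 = 22/59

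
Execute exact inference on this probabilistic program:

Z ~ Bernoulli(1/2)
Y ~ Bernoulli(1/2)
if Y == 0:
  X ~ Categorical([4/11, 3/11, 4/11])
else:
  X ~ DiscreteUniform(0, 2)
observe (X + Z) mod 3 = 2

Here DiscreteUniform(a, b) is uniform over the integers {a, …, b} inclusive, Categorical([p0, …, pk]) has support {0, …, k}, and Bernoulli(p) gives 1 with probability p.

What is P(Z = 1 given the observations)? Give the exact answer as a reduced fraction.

P(Z = 1 | obs) = 20/43

Enumerate traces; 4 have nonzero weight after conditioning:
  (Z=0, Y=0, X=2) weight 1/11
  (Z=0, Y=1, X=2) weight 1/12
  (Z=1, Y=0, X=1) weight 3/44
  (Z=1, Y=1, X=1) weight 1/12
Group by Z:
  weight(Z=0) = 23/132
  weight(Z=1) = 5/33
Total weight = 23/132 + 5/33 = 43/132
P(Z=0 | obs) = 23/132 / 43/132 = 23/43
P(Z=1 | obs) = 5/33 / 43/132 = 20/43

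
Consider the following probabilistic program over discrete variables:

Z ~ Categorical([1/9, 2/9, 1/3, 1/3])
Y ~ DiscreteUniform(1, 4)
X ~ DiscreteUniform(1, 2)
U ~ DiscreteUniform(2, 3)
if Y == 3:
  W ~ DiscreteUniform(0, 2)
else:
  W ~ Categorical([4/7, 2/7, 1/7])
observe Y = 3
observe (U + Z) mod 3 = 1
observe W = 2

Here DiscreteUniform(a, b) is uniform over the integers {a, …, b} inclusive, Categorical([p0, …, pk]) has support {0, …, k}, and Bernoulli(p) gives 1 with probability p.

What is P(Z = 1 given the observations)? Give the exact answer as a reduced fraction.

P(Z = 1 | obs) = 2/5

Enumerate traces; 4 have nonzero weight after conditioning:
  (Z=1, Y=3, X=1, U=3, W=2) weight 1/216
  (Z=1, Y=3, X=2, U=3, W=2) weight 1/216
  (Z=2, Y=3, X=1, U=2, W=2) weight 1/144
  (Z=2, Y=3, X=2, U=2, W=2) weight 1/144
Group by Z:
  weight(Z=1) = 1/108
  weight(Z=2) = 1/72
Total weight = 1/108 + 1/72 = 5/216
P(Z=1 | obs) = 1/108 / 5/216 = 2/5
P(Z=2 | obs) = 1/72 / 5/216 = 3/5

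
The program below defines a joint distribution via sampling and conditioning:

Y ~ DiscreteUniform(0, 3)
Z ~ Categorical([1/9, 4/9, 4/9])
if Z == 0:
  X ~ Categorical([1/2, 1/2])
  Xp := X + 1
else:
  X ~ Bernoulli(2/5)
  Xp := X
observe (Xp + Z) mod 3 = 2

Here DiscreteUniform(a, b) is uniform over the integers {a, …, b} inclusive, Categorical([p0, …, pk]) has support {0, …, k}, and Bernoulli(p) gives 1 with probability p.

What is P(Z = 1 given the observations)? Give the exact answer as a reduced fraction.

Enumerate traces; 12 have nonzero weight after conditioning:
  (Y=0, Z=0, X=1) weight 1/72
  (Y=0, Z=1, X=1) weight 2/45
  (Y=0, Z=2, X=0) weight 1/15
  (Y=1, Z=0, X=1) weight 1/72
  (Y=1, Z=1, X=1) weight 2/45
  (Y=1, Z=2, X=0) weight 1/15
  (Y=2, Z=0, X=1) weight 1/72
  (Y=2, Z=1, X=1) weight 2/45
  … 4 more
Group by Z:
  weight(Z=0) = 1/18
  weight(Z=1) = 8/45
  weight(Z=2) = 4/15
Total weight = 1/18 + 8/45 + 4/15 = 1/2
P(Z=0 | obs) = 1/18 / 1/2 = 1/9
P(Z=1 | obs) = 8/45 / 1/2 = 16/45
P(Z=2 | obs) = 4/15 / 1/2 = 8/15

P(Z = 1 | obs) = 16/45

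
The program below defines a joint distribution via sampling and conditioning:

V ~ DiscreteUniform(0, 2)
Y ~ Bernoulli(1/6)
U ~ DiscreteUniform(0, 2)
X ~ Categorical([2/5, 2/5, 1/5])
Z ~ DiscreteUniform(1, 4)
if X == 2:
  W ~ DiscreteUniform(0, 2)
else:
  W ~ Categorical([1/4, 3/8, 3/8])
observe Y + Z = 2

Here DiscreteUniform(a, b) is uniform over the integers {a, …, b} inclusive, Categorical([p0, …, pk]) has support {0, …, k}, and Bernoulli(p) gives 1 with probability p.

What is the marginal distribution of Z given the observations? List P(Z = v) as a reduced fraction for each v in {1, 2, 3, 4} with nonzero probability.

Enumerate traces; 162 have nonzero weight after conditioning:
  (V=0, Y=0, U=0, X=0, Z=2, W=0) weight 1/432
  (V=0, Y=0, U=0, X=0, Z=2, W=1) weight 1/288
  (V=0, Y=0, U=0, X=0, Z=2, W=2) weight 1/288
  (V=0, Y=0, U=0, X=1, Z=2, W=0) weight 1/432
  (V=0, Y=0, U=0, X=1, Z=2, W=1) weight 1/288
  (V=0, Y=0, U=0, X=1, Z=2, W=2) weight 1/288
  (V=0, Y=0, U=0, X=2, Z=2, W=0) weight 1/648
  (V=0, Y=0, U=0, X=2, Z=2, W=1) weight 1/648
  (V=0, Y=1, U=0, X=0, Z=1, W=0) weight 1/2160
  … 153 more
Group by Z:
  weight(Z=1) = 1/24
  weight(Z=2) = 5/24
Total weight = 1/24 + 5/24 = 1/4
P(Z=1 | obs) = 1/24 / 1/4 = 1/6
P(Z=2 | obs) = 5/24 / 1/4 = 5/6

P(Z=1) = 1/6, P(Z=2) = 5/6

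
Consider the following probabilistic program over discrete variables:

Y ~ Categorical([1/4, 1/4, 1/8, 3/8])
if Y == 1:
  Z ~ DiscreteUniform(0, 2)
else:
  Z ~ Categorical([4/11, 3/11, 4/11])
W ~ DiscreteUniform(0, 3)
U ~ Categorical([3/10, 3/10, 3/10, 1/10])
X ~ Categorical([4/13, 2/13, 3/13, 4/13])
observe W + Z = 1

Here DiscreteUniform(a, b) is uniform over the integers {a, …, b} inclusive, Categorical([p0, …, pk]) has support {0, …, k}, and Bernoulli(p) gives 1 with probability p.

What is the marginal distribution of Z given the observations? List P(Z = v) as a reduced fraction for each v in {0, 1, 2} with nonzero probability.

P(Z=0) = 47/85, P(Z=1) = 38/85

Enumerate traces; 128 have nonzero weight after conditioning:
  (Y=0, Z=0, W=1, U=0, X=0) weight 3/1430
  (Y=0, Z=0, W=1, U=0, X=1) weight 3/2860
  (Y=0, Z=0, W=1, U=0, X=2) weight 9/5720
  (Y=0, Z=0, W=1, U=0, X=3) weight 3/1430
  (Y=0, Z=0, W=1, U=1, X=0) weight 3/1430
  (Y=0, Z=0, W=1, U=1, X=1) weight 3/2860
  (Y=0, Z=0, W=1, U=1, X=2) weight 9/5720
  (Y=0, Z=0, W=1, U=1, X=3) weight 3/1430
  (Y=0, Z=1, W=0, U=0, X=0) weight 9/5720
  … 119 more
Group by Z:
  weight(Z=0) = 47/528
  weight(Z=1) = 19/264
Total weight = 47/528 + 19/264 = 85/528
P(Z=0 | obs) = 47/528 / 85/528 = 47/85
P(Z=1 | obs) = 19/264 / 85/528 = 38/85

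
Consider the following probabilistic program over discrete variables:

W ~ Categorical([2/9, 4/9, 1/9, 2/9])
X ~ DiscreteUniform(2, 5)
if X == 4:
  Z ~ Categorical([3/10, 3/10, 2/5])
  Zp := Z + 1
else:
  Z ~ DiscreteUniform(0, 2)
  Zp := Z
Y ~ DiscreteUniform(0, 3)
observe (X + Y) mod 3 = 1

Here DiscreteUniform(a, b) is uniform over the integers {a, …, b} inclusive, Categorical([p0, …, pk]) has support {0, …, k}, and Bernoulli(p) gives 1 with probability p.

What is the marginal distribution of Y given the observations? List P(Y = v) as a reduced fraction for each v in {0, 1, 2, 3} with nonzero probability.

P(Y=0) = 1/5, P(Y=1) = 1/5, P(Y=2) = 2/5, P(Y=3) = 1/5

Enumerate traces; 60 have nonzero weight after conditioning:
  (W=0, X=2, Z=0, Y=2) weight 1/216
  (W=0, X=2, Z=1, Y=2) weight 1/216
  (W=0, X=2, Z=2, Y=2) weight 1/216
  (W=0, X=3, Z=0, Y=1) weight 1/216
  (W=0, X=3, Z=1, Y=1) weight 1/216
  (W=0, X=3, Z=2, Y=1) weight 1/216
  (W=0, X=4, Z=0, Y=0) weight 1/240
  (W=0, X=4, Z=0, Y=3) weight 1/240
  … 52 more
Group by Y:
  weight(Y=0) = 1/16
  weight(Y=1) = 1/16
  weight(Y=2) = 1/8
  weight(Y=3) = 1/16
Total weight = 1/16 + 1/16 + 1/8 + 1/16 = 5/16
P(Y=0 | obs) = 1/16 / 5/16 = 1/5
P(Y=1 | obs) = 1/16 / 5/16 = 1/5
P(Y=2 | obs) = 1/8 / 5/16 = 2/5
P(Y=3 | obs) = 1/16 / 5/16 = 1/5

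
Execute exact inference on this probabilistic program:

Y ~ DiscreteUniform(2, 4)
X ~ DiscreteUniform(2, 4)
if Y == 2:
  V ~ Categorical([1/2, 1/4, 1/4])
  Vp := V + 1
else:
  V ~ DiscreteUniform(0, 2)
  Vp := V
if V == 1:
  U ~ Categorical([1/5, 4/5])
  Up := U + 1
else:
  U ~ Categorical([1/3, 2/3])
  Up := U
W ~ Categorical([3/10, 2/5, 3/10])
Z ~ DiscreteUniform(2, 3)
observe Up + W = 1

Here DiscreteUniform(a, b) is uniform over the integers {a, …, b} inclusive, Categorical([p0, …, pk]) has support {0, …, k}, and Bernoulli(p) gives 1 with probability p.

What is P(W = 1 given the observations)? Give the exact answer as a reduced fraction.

Enumerate traces; 90 have nonzero weight after conditioning:
  (Y=2, X=2, V=0, U=0, W=1, Z=2) weight 1/270
  (Y=2, X=2, V=0, U=0, W=1, Z=3) weight 1/270
  (Y=2, X=2, V=0, U=1, W=0, Z=2) weight 1/180
  (Y=2, X=2, V=0, U=1, W=0, Z=3) weight 1/180
  (Y=2, X=2, V=1, U=0, W=0, Z=2) weight 1/1200
  (Y=2, X=2, V=1, U=0, W=0, Z=3) weight 1/1200
  (Y=2, X=2, V=2, U=0, W=1, Z=2) weight 1/540
  (Y=2, X=2, V=2, U=0, W=1, Z=3) weight 1/540
  … 82 more
Group by W:
  weight(W=0) = 283/1800
  weight(W=1) = 5/54
Total weight = 283/1800 + 5/54 = 1349/5400
P(W=0 | obs) = 283/1800 / 1349/5400 = 849/1349
P(W=1 | obs) = 5/54 / 1349/5400 = 500/1349

P(W = 1 | obs) = 500/1349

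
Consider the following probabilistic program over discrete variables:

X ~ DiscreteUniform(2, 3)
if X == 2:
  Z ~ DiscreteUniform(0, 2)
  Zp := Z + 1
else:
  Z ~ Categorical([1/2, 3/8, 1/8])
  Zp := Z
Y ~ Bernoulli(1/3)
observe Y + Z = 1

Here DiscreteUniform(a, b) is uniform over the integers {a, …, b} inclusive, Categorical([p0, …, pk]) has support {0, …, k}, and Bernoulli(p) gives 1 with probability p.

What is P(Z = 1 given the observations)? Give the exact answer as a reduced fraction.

Enumerate traces; 4 have nonzero weight after conditioning:
  (X=2, Z=0, Y=1) weight 1/18
  (X=2, Z=1, Y=0) weight 1/9
  (X=3, Z=0, Y=1) weight 1/12
  (X=3, Z=1, Y=0) weight 1/8
Group by Z:
  weight(Z=0) = 5/36
  weight(Z=1) = 17/72
Total weight = 5/36 + 17/72 = 3/8
P(Z=0 | obs) = 5/36 / 3/8 = 10/27
P(Z=1 | obs) = 17/72 / 3/8 = 17/27

P(Z = 1 | obs) = 17/27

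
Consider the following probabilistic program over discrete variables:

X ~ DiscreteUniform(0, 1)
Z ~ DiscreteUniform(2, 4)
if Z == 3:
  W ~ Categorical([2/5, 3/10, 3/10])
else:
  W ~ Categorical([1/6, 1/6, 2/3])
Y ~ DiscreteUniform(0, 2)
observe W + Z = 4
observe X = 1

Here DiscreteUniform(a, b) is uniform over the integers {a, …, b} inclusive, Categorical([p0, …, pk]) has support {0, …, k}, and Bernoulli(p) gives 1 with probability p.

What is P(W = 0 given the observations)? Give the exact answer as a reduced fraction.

Enumerate traces; 9 have nonzero weight after conditioning:
  (X=1, Z=2, W=2, Y=0) weight 1/27
  (X=1, Z=2, W=2, Y=1) weight 1/27
  (X=1, Z=2, W=2, Y=2) weight 1/27
  (X=1, Z=3, W=1, Y=0) weight 1/60
  (X=1, Z=3, W=1, Y=1) weight 1/60
  (X=1, Z=3, W=1, Y=2) weight 1/60
  (X=1, Z=4, W=0, Y=0) weight 1/108
  (X=1, Z=4, W=0, Y=1) weight 1/108
  … 1 more
Group by W:
  weight(W=0) = 1/36
  weight(W=1) = 1/20
  weight(W=2) = 1/9
Total weight = 1/36 + 1/20 + 1/9 = 17/90
P(W=0 | obs) = 1/36 / 17/90 = 5/34
P(W=1 | obs) = 1/20 / 17/90 = 9/34
P(W=2 | obs) = 1/9 / 17/90 = 10/17

P(W = 0 | obs) = 5/34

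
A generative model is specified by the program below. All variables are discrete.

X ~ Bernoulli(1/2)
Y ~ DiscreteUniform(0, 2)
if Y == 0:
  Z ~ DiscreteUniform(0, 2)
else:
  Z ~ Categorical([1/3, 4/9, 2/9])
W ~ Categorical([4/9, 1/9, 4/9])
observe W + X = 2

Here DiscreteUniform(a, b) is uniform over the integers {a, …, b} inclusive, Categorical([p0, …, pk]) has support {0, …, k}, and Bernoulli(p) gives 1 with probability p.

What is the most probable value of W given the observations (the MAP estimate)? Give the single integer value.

Enumerate traces; 18 have nonzero weight after conditioning:
  (X=0, Y=0, Z=0, W=2) weight 2/81
  (X=0, Y=0, Z=1, W=2) weight 2/81
  (X=0, Y=0, Z=2, W=2) weight 2/81
  (X=0, Y=1, Z=0, W=2) weight 2/81
  (X=0, Y=1, Z=1, W=2) weight 8/243
  (X=0, Y=1, Z=2, W=2) weight 4/243
  (X=0, Y=2, Z=0, W=2) weight 2/81
  (X=0, Y=2, Z=1, W=2) weight 8/243
  (X=1, Y=0, Z=0, W=1) weight 1/162
  … 9 more
Group by W:
  weight(W=1) = 1/18
  weight(W=2) = 2/9
Total weight = 1/18 + 2/9 = 5/18
P(W=1 | obs) = 1/18 / 5/18 = 1/5
P(W=2 | obs) = 2/9 / 5/18 = 4/5
argmax = 2

argmax_v P(W = v | obs) = 2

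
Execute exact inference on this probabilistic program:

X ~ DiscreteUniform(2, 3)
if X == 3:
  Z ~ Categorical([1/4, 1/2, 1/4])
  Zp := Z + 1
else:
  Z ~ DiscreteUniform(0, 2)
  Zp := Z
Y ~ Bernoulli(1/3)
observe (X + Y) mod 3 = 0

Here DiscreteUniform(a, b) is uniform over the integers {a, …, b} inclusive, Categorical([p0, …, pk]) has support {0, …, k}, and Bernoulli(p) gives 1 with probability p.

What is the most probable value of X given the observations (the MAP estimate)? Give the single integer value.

Enumerate traces; 6 have nonzero weight after conditioning:
  (X=2, Z=0, Y=1) weight 1/18
  (X=2, Z=1, Y=1) weight 1/18
  (X=2, Z=2, Y=1) weight 1/18
  (X=3, Z=0, Y=0) weight 1/12
  (X=3, Z=1, Y=0) weight 1/6
  (X=3, Z=2, Y=0) weight 1/12
Group by X:
  weight(X=2) = 1/6
  weight(X=3) = 1/3
Total weight = 1/6 + 1/3 = 1/2
P(X=2 | obs) = 1/6 / 1/2 = 1/3
P(X=3 | obs) = 1/3 / 1/2 = 2/3
argmax = 3

argmax_v P(X = v | obs) = 3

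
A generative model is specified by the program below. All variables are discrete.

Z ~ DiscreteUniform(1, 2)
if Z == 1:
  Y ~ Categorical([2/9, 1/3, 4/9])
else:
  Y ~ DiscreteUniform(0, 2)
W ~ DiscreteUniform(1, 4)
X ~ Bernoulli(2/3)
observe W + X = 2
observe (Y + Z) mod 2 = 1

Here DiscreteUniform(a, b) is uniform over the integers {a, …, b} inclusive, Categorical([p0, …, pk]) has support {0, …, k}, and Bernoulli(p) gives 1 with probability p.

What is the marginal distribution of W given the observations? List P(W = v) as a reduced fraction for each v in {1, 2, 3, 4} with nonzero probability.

P(W=1) = 2/3, P(W=2) = 1/3

Enumerate traces; 6 have nonzero weight after conditioning:
  (Z=1, Y=0, W=1, X=1) weight 1/54
  (Z=1, Y=0, W=2, X=0) weight 1/108
  (Z=1, Y=2, W=1, X=1) weight 1/27
  (Z=1, Y=2, W=2, X=0) weight 1/54
  (Z=2, Y=1, W=1, X=1) weight 1/36
  (Z=2, Y=1, W=2, X=0) weight 1/72
Group by W:
  weight(W=1) = 1/12
  weight(W=2) = 1/24
Total weight = 1/12 + 1/24 = 1/8
P(W=1 | obs) = 1/12 / 1/8 = 2/3
P(W=2 | obs) = 1/24 / 1/8 = 1/3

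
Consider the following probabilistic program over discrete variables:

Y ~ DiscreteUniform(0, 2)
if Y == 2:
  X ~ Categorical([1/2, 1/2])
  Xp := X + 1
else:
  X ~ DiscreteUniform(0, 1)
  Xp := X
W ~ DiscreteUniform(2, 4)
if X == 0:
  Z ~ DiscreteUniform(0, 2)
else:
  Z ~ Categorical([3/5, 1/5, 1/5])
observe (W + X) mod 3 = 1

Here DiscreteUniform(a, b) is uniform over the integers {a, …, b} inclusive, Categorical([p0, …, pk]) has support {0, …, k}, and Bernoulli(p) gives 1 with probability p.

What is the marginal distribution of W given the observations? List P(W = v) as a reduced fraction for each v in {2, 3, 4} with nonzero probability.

P(W=3) = 1/2, P(W=4) = 1/2

Enumerate traces; 18 have nonzero weight after conditioning:
  (Y=0, X=0, W=4, Z=0) weight 1/54
  (Y=0, X=0, W=4, Z=1) weight 1/54
  (Y=0, X=0, W=4, Z=2) weight 1/54
  (Y=0, X=1, W=3, Z=0) weight 1/30
  (Y=0, X=1, W=3, Z=1) weight 1/90
  (Y=0, X=1, W=3, Z=2) weight 1/90
  (Y=1, X=0, W=4, Z=0) weight 1/54
  (Y=1, X=0, W=4, Z=1) weight 1/54
  … 10 more
Group by W:
  weight(W=3) = 1/6
  weight(W=4) = 1/6
Total weight = 1/6 + 1/6 = 1/3
P(W=3 | obs) = 1/6 / 1/3 = 1/2
P(W=4 | obs) = 1/6 / 1/3 = 1/2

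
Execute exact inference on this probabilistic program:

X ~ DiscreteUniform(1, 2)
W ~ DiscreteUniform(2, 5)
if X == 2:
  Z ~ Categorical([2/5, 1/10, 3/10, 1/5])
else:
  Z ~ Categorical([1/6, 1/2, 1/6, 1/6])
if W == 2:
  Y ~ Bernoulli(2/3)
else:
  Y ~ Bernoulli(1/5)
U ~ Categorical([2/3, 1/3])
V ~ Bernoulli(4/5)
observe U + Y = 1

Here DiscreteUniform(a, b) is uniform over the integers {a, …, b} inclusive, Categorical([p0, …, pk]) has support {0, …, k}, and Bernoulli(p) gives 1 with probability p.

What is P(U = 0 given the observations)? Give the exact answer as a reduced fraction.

Enumerate traces; 128 have nonzero weight after conditioning:
  (X=1, W=2, Z=0, Y=0, U=1, V=0) weight 1/2160
  (X=1, W=2, Z=0, Y=0, U=1, V=1) weight 1/540
  (X=1, W=2, Z=0, Y=1, U=0, V=0) weight 1/540
  (X=1, W=2, Z=0, Y=1, U=0, V=1) weight 1/135
  (X=1, W=2, Z=1, Y=0, U=1, V=0) weight 1/720
  (X=1, W=2, Z=1, Y=0, U=1, V=1) weight 1/180
  (X=1, W=2, Z=1, Y=1, U=0, V=0) weight 1/180
  (X=1, W=2, Z=1, Y=1, U=0, V=1) weight 1/45
  … 120 more
Group by U:
  weight(U=0) = 19/90
  weight(U=1) = 41/180
Total weight = 19/90 + 41/180 = 79/180
P(U=0 | obs) = 19/90 / 79/180 = 38/79
P(U=1 | obs) = 41/180 / 79/180 = 41/79

P(U = 0 | obs) = 38/79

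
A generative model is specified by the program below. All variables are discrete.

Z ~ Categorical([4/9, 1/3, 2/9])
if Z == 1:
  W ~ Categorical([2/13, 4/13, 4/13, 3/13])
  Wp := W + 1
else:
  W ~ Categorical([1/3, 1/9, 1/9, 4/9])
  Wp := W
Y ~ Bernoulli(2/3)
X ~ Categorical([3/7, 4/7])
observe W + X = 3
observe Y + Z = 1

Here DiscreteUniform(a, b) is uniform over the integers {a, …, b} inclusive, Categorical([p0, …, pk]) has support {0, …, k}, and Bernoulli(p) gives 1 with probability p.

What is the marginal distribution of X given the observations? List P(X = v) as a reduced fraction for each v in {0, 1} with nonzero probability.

P(X=0) = 1491/2339, P(X=1) = 848/2339

Enumerate traces; 4 have nonzero weight after conditioning:
  (Z=0, W=2, Y=1, X=1) weight 32/1701
  (Z=0, W=3, Y=1, X=0) weight 32/567
  (Z=1, W=2, Y=0, X=1) weight 16/819
  (Z=1, W=3, Y=0, X=0) weight 1/91
Group by X:
  weight(X=0) = 71/1053
  weight(X=1) = 848/22113
Total weight = 71/1053 + 848/22113 = 2339/22113
P(X=0 | obs) = 71/1053 / 2339/22113 = 1491/2339
P(X=1 | obs) = 848/22113 / 2339/22113 = 848/2339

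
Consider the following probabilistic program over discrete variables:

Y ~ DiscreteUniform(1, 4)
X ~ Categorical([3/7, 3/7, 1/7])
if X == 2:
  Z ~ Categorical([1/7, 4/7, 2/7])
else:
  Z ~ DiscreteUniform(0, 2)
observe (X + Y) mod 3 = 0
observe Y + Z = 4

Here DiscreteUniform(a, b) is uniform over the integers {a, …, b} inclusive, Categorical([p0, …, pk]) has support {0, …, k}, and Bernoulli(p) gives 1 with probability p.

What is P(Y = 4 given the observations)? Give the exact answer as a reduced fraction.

P(Y = 4 | obs) = 1/15

Enumerate traces; 3 have nonzero weight after conditioning:
  (Y=2, X=1, Z=2) weight 1/28
  (Y=3, X=0, Z=1) weight 1/28
  (Y=4, X=2, Z=0) weight 1/196
Group by Y:
  weight(Y=2) = 1/28
  weight(Y=3) = 1/28
  weight(Y=4) = 1/196
Total weight = 1/28 + 1/28 + 1/196 = 15/196
P(Y=2 | obs) = 1/28 / 15/196 = 7/15
P(Y=3 | obs) = 1/28 / 15/196 = 7/15
P(Y=4 | obs) = 1/196 / 15/196 = 1/15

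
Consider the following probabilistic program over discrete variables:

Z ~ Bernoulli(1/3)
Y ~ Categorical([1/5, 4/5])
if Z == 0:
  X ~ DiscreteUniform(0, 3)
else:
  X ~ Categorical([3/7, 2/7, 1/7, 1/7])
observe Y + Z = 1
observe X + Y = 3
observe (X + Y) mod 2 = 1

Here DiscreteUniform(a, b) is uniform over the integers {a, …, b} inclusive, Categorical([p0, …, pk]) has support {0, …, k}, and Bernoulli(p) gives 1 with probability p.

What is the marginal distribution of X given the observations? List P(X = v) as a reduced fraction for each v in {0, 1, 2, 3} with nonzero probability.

Enumerate traces; 2 have nonzero weight after conditioning:
  (Z=0, Y=1, X=2) weight 2/15
  (Z=1, Y=0, X=3) weight 1/105
Group by X:
  weight(X=2) = 2/15
  weight(X=3) = 1/105
Total weight = 2/15 + 1/105 = 1/7
P(X=2 | obs) = 2/15 / 1/7 = 14/15
P(X=3 | obs) = 1/105 / 1/7 = 1/15

P(X=2) = 14/15, P(X=3) = 1/15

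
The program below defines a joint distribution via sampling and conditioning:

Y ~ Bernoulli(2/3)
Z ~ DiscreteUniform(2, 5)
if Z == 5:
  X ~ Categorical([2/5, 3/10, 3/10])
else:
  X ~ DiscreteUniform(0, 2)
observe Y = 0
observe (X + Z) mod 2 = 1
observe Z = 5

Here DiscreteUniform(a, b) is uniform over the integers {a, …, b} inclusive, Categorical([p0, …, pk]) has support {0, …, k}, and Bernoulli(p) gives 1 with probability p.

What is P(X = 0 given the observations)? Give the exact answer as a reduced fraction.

Enumerate traces; 2 have nonzero weight after conditioning:
  (Y=0, Z=5, X=0) weight 1/30
  (Y=0, Z=5, X=2) weight 1/40
Group by X:
  weight(X=0) = 1/30
  weight(X=2) = 1/40
Total weight = 1/30 + 1/40 = 7/120
P(X=0 | obs) = 1/30 / 7/120 = 4/7
P(X=2 | obs) = 1/40 / 7/120 = 3/7

P(X = 0 | obs) = 4/7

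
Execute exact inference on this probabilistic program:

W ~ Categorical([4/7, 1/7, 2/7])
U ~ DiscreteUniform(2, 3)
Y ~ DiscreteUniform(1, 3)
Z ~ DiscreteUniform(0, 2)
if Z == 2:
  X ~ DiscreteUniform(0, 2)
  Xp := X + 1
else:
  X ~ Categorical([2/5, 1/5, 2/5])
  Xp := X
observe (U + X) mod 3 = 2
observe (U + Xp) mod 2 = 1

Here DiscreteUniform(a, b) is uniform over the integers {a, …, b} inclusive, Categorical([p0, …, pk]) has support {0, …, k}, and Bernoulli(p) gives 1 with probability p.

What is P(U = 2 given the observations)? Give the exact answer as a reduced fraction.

P(U = 2 | obs) = 5/17

Enumerate traces; 27 have nonzero weight after conditioning:
  (W=0, U=2, Y=1, Z=2, X=0) weight 2/189
  (W=0, U=2, Y=2, Z=2, X=0) weight 2/189
  (W=0, U=2, Y=3, Z=2, X=0) weight 2/189
  (W=0, U=3, Y=1, Z=0, X=2) weight 4/315
  (W=0, U=3, Y=1, Z=1, X=2) weight 4/315
  (W=0, U=3, Y=2, Z=0, X=2) weight 4/315
  (W=0, U=3, Y=2, Z=1, X=2) weight 4/315
  (W=0, U=3, Y=3, Z=0, X=2) weight 4/315
  … 19 more
Group by U:
  weight(U=2) = 1/18
  weight(U=3) = 2/15
Total weight = 1/18 + 2/15 = 17/90
P(U=2 | obs) = 1/18 / 17/90 = 5/17
P(U=3 | obs) = 2/15 / 17/90 = 12/17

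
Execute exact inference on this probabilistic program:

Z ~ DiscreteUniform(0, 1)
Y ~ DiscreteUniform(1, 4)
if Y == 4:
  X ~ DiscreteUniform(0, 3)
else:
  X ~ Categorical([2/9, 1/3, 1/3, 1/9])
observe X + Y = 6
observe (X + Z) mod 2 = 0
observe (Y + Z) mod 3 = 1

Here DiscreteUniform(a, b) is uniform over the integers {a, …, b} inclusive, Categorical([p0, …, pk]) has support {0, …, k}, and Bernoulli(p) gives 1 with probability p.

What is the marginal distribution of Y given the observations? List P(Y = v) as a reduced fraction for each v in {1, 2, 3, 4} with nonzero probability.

Enumerate traces; 2 have nonzero weight after conditioning:
  (Z=0, Y=4, X=2) weight 1/32
  (Z=1, Y=3, X=3) weight 1/72
Group by Y:
  weight(Y=3) = 1/72
  weight(Y=4) = 1/32
Total weight = 1/72 + 1/32 = 13/288
P(Y=3 | obs) = 1/72 / 13/288 = 4/13
P(Y=4 | obs) = 1/32 / 13/288 = 9/13

P(Y=3) = 4/13, P(Y=4) = 9/13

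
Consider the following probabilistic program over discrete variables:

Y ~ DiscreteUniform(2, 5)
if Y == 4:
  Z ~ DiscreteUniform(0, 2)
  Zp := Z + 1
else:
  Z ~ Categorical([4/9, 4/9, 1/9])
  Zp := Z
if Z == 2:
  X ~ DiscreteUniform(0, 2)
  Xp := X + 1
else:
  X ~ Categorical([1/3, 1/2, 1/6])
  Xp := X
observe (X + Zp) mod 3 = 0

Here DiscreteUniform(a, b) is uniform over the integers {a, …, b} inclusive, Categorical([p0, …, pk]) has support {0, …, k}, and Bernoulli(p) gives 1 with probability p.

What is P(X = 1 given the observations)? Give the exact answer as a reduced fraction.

P(X = 1 | obs) = 1/4

Enumerate traces; 12 have nonzero weight after conditioning:
  (Y=2, Z=0, X=0) weight 1/27
  (Y=2, Z=1, X=2) weight 1/54
  (Y=2, Z=2, X=1) weight 1/108
  (Y=3, Z=0, X=0) weight 1/27
  (Y=3, Z=1, X=2) weight 1/54
  (Y=3, Z=2, X=1) weight 1/108
  (Y=4, Z=0, X=2) weight 1/72
  (Y=4, Z=1, X=1) weight 1/24
  … 4 more
Group by X:
  weight(X=0) = 5/36
  weight(X=1) = 5/72
  weight(X=2) = 5/72
Total weight = 5/36 + 5/72 + 5/72 = 5/18
P(X=0 | obs) = 5/36 / 5/18 = 1/2
P(X=1 | obs) = 5/72 / 5/18 = 1/4
P(X=2 | obs) = 5/72 / 5/18 = 1/4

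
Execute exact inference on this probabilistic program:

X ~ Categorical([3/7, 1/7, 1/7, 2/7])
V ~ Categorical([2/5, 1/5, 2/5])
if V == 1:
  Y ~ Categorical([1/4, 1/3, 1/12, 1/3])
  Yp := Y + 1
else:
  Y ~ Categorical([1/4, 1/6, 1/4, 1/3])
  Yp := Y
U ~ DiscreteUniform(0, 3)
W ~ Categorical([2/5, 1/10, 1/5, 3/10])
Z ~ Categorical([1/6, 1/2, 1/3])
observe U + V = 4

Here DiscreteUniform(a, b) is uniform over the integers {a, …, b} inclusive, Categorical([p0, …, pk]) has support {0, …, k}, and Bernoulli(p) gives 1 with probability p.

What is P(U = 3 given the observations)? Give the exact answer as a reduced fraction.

P(U = 3 | obs) = 1/3

Enumerate traces; 384 have nonzero weight after conditioning:
  (X=0, V=1, Y=0, U=3, W=0, Z=0) weight 1/2800
  (X=0, V=1, Y=0, U=3, W=0, Z=1) weight 3/2800
  (X=0, V=1, Y=0, U=3, W=0, Z=2) weight 1/1400
  (X=0, V=1, Y=0, U=3, W=1, Z=0) weight 1/11200
  (X=0, V=1, Y=0, U=3, W=1, Z=1) weight 3/11200
  (X=0, V=1, Y=0, U=3, W=1, Z=2) weight 1/5600
  (X=0, V=1, Y=0, U=3, W=2, Z=0) weight 1/5600
  (X=0, V=1, Y=0, U=3, W=2, Z=1) weight 3/5600
  (X=0, V=2, Y=0, U=2, W=0, Z=0) weight 1/1400
  … 375 more
Group by U:
  weight(U=2) = 1/10
  weight(U=3) = 1/20
Total weight = 1/10 + 1/20 = 3/20
P(U=2 | obs) = 1/10 / 3/20 = 2/3
P(U=3 | obs) = 1/20 / 3/20 = 1/3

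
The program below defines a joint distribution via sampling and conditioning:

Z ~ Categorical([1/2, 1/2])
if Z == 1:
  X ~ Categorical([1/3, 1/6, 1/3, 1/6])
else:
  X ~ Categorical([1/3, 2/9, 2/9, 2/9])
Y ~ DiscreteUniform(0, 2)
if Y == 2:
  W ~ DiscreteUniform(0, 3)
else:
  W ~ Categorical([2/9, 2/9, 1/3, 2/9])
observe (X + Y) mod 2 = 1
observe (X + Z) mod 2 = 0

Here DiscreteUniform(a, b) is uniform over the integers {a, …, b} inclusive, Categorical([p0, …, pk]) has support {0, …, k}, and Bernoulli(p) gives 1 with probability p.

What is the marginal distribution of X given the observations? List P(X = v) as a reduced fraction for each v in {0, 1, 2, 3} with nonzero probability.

Enumerate traces; 24 have nonzero weight after conditioning:
  (Z=0, X=0, Y=1, W=0) weight 1/81
  (Z=0, X=0, Y=1, W=1) weight 1/81
  (Z=0, X=0, Y=1, W=2) weight 1/54
  (Z=0, X=0, Y=1, W=3) weight 1/81
  (Z=0, X=2, Y=1, W=0) weight 2/243
  (Z=0, X=2, Y=1, W=1) weight 2/243
  (Z=0, X=2, Y=1, W=2) weight 1/81
  (Z=0, X=2, Y=1, W=3) weight 2/243
  (Z=1, X=1, Y=0, W=0) weight 1/162
  (Z=1, X=3, Y=0, W=0) weight 1/162
  … 14 more
Group by X:
  weight(X=0) = 1/18
  weight(X=1) = 1/18
  weight(X=2) = 1/27
  weight(X=3) = 1/18
Total weight = 1/18 + 1/18 + 1/27 + 1/18 = 11/54
P(X=0 | obs) = 1/18 / 11/54 = 3/11
P(X=1 | obs) = 1/18 / 11/54 = 3/11
P(X=2 | obs) = 1/27 / 11/54 = 2/11
P(X=3 | obs) = 1/18 / 11/54 = 3/11

P(X=0) = 3/11, P(X=1) = 3/11, P(X=2) = 2/11, P(X=3) = 3/11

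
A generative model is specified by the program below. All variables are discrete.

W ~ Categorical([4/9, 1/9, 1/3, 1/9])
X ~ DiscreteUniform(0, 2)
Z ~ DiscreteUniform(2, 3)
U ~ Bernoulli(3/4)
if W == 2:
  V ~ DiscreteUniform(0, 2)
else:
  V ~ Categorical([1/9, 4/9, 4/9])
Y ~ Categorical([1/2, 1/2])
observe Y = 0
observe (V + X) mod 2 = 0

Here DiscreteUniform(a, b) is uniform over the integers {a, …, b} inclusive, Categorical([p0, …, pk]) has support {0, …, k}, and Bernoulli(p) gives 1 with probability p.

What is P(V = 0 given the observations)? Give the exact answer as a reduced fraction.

P(V = 0 | obs) = 10/43

Enumerate traces; 80 have nonzero weight after conditioning:
  (W=0, X=0, Z=2, U=0, V=0, Y=0) weight 1/972
  (W=0, X=0, Z=2, U=0, V=2, Y=0) weight 1/243
  (W=0, X=0, Z=2, U=1, V=0, Y=0) weight 1/324
  (W=0, X=0, Z=2, U=1, V=2, Y=0) weight 1/81
  (W=0, X=0, Z=3, U=0, V=0, Y=0) weight 1/972
  (W=0, X=0, Z=3, U=0, V=2, Y=0) weight 1/243
  (W=0, X=0, Z=3, U=1, V=0, Y=0) weight 1/324
  (W=0, X=0, Z=3, U=1, V=2, Y=0) weight 1/81
  (W=0, X=1, Z=2, U=0, V=1, Y=0) weight 1/243
  … 71 more
Group by V:
  weight(V=0) = 5/81
  weight(V=1) = 11/162
  weight(V=2) = 11/81
Total weight = 5/81 + 11/162 + 11/81 = 43/162
P(V=0 | obs) = 5/81 / 43/162 = 10/43
P(V=1 | obs) = 11/162 / 43/162 = 11/43
P(V=2 | obs) = 11/81 / 43/162 = 22/43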